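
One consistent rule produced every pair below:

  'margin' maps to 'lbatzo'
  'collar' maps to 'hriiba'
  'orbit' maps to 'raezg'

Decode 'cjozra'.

m(12)→l(11) and a(0)→b(1) fit y≡3x+1 (mod 26); the inverse of 3 mod 26 is 9. Each letter's alphabet position (a=0..z=25) is mapped through 3·x+1 mod 26 — an affine cipher.
Reversing it on cjozra: c(2)→9·(2−1)≡9=j; j(9)→9·(9−1)≡20=u; o(14)→9·(14−1)≡13=n; z(25)→9·(25−1)≡8=i; r(17)→9·(17−1)≡14=o; a(0)→9·(0−1)≡17=r (all mod 26).

junior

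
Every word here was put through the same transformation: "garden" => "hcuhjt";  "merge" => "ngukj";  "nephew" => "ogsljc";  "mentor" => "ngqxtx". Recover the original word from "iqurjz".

hornet

In garden: g→h is +1, a→c is +2, r→u is +3, d→h is +4 — the shift increases by 1 each position. Letter i (0-indexed) is shifted by i+1, so successive shifts are 1, 2, 3, ….
Reversing it on iqurjz: i−1=h, q−2=o, u−3=r, r−4=n, j−5=e, z−6=t.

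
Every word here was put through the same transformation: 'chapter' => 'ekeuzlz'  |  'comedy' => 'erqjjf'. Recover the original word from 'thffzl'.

rebate

In chapter: c→e is +2, h→k is +3, a→e is +4, p→u is +5 — the shift increases by 1 each position. Letter i (0-indexed) is shifted by i+2, so successive shifts are 2, 3, 4, ….
Undoing it on thffzl: t−2=r, h−3=e, f−4=b, f−5=a, z−6=t, l−7=e.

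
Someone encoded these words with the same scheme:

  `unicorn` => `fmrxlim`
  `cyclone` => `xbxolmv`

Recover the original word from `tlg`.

got

Each pair mirrors across the alphabet (u↔f, n↔m, i↔r): positions sum to 25. This is the alphabet-reversal cipher (Atbash): a becomes z, b becomes y, etc.
Reversing it on tlg: t↔g, l↔o, g↔t.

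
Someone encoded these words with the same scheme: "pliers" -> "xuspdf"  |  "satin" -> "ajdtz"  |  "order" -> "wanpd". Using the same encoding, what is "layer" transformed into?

tjipd

In pliers: p→x is +8, l→u is +9, i→s is +10, e→p is +11 — the shift increases by 1 each position. The shift increases by 1 at each position, starting from +8: 8, 9, 10, ….
For layer: l+8=t, a+9=j, y+10=i, e+11=p, r+12=d.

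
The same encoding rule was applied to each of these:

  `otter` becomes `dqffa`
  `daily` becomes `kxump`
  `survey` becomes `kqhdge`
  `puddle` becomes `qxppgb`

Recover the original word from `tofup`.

The output letters match the input read backwards, each shifted +12: otter reversed is retto. The word is reversed, then every letter is shifted forward by 12.
Reversing it on tofup: shift back: t−12=h, o−12=c, f−12=t, u−12=i, p−12=d → hctid; then reverse → ditch.

ditch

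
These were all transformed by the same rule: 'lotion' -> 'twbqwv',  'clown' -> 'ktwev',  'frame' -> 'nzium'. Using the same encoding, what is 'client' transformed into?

ktqmvb

Compare letters: l→t is +8, o→w is +8, t→b is +8 — a constant shift. It's a constant shift of +8 (ROT8).
For client: c+8=k, l+8=t, i+8=q, e+8=m, n+8=v, t+8=b.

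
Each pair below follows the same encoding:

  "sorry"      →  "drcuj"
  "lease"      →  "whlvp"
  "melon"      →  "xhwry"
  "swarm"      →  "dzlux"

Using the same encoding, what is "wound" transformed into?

hrfqo

Shifts by position in sorry: pos 0: s→d (+11), pos 1: o→r (+3), pos 2: r→c (+11), pos 3: r→u (+3) — repeating every 2. The shifts repeat in a cycle of length 2: positions 0,1,… shift by +11, +3, then the pattern repeats.
For wound: w+11=h, o+3=r, u+11=f, n+3=q, d+11=o.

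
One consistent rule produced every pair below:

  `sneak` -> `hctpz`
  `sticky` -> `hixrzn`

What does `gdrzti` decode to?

This is a Caesar cipher with shift 15.
Reversing it on gdrzti: g−15=r, d−15=o, r−15=c, z−15=k, t−15=e, i−15=t.

rocket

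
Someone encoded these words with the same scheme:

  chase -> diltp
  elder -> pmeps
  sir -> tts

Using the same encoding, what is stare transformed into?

tulsp

The shift depends on letter class: consonant c→d is +1, but vowel a→l is +11. The rule splits by letter class: vowels +11, consonants +1.
For stare: s(cons)+1=t, t(cons)+1=u, a(vowel)+11=l, r(cons)+1=s, e(vowel)+11=p.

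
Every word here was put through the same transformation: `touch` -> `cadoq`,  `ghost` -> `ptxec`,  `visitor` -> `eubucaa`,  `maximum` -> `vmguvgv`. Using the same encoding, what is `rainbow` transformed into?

Shifts by position in touch: pos 0: t→c (+9), pos 1: o→a (+12), pos 2: u→d (+9), pos 3: c→o (+12) — repeating every 2. A repeating key of period 2 is used — shifts +9, +12 over and over.
On rainbow: r+9=a, a+12=m, i+9=r, n+12=z, b+9=k, o+12=a, w+9=f.

amrzkaf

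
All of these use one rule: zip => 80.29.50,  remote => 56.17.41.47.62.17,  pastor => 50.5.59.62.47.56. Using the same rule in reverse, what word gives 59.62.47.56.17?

z(#26)→80 and i(#9)→29: differences scale by 3, so n = 3·pos + 2. The formula is n = 3×(alphabet index, a=1) + 2.
Decoding 59.62.47.56.17: 59→(59−2)÷3=19=s, 62→(62−2)÷3=20=t, 47→(47−2)÷3=15=o, 56→(56−2)÷3=18=r, 17→(17−2)÷3=5=e.

store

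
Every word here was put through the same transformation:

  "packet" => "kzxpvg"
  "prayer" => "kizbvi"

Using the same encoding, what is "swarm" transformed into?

Each pair mirrors across the alphabet (p↔k, a↔z, c↔x): positions sum to 25. Each letter is replaced by its mirror in the alphabet: a↔z, b↔y, c↔x, and so on (the Atbash cipher).
Applying it to swarm: s↔h, w↔d, a↔z, r↔i, m↔n.

hdzin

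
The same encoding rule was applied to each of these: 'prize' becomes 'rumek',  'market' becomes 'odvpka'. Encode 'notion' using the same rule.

In prize: p→r is +2, r→u is +3, i→m is +4, z→e is +5 — the shift increases by 1 each position. Letter i (0-indexed) is shifted by i+2, so successive shifts are 2, 3, 4, ….
For notion: n+2=p, o+3=r, t+4=x, i+5=n, o+6=u, n+7=u.

prxnuu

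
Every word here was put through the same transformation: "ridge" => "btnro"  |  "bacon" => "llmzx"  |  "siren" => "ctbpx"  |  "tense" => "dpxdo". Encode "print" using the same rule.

zcsyd

Shifts by position in ridge: pos 0: r→b (+10), pos 1: i→t (+11), pos 2: d→n (+10), pos 3: g→r (+11) — repeating every 2. It's a Vigenère-style cipher with numeric key [10,11]: position i shifts by key[i mod 2].
For print: p+10=z, r+11=c, i+10=s, n+11=y, t+10=d.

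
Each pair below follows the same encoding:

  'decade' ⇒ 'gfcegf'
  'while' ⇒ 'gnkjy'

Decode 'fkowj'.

humid

The output letters match the input read backwards, each shifted +2: decade reversed is edaced. Read the word backwards and shift each letter +2.
Reversing it on fkowj: shift back: f−2=d, k−2=i, o−2=m, w−2=u, j−2=h → dimuh; then reverse → humid.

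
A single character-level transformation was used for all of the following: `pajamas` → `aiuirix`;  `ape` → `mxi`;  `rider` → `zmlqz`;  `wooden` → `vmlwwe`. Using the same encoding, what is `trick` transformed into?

skqzb

The output letters match the input read backwards, each shifted +8: pajamas reversed is samajap. The word is reversed, then every letter is shifted forward by 8.
For trick: reverse → kcirt; then shift: k+8=s, c+8=k, i+8=q, r+8=z, t+8=b.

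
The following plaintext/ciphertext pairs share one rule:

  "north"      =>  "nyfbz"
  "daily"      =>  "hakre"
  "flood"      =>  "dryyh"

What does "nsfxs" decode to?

nerve

n(13)→n(13) and o(14)→y(24) fit y≡11x+0 (mod 26); the inverse of 11 mod 26 is 19. Treating letters as 0–25, the rule is x ↦ 11x + 0 (mod 26).
Undoing it on nsfxs: n(13)→19·(13−0)≡13=n; s(18)→19·(18−0)≡4=e; f(5)→19·(5−0)≡17=r; x(23)→19·(23−0)≡21=v; s(18)→19·(18−0)≡4=e (all mod 26).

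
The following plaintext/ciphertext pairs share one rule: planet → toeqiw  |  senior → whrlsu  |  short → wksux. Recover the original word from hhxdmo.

Shifts by position in planet: pos 0: p→t (+4), pos 1: l→o (+3), pos 2: a→e (+4), pos 3: n→q (+3) — repeating every 2. It's a Vigenère-style cipher with numeric key [4,3]: position i shifts by key[i mod 2].
Reversing it on hhxdmo: h−4=d, h−3=e, x−4=t, d−3=a, m−4=i, o−3=l.

detail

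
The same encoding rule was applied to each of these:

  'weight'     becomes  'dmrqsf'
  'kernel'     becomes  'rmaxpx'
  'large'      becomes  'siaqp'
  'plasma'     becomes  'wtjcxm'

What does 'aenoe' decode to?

In weight: w→d is +7, e→m is +8, i→r is +9, g→q is +10 — the shift increases by 1 each position. The shift increases by 1 at each position, starting from +7: 7, 8, 9, ….
Decoding aenoe: a−7=t, e−8=w, n−9=e, o−10=e, e−11=t.

tweet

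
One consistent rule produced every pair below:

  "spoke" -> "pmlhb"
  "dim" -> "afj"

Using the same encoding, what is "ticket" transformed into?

Compare letters: s→p is +23, p→m is +23, o→l is +23 — a constant shift. Each letter is shifted forward by 23 in the alphabet (a Caesar shift of +23).
On ticket: t+23=q, i+23=f, c+23=z, k+23=h, e+23=b, t+23=q.

qfzhbq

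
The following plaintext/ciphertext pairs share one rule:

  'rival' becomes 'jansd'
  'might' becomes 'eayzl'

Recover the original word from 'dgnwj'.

Compare letters: r→j is +18, i→a is +18, v→n is +18 — a constant shift. Each letter is shifted forward by 18 in the alphabet (a Caesar shift of +18).
Decoding dgnwj: d−18=l, g−18=o, n−18=v, w−18=e, j−18=r.

lover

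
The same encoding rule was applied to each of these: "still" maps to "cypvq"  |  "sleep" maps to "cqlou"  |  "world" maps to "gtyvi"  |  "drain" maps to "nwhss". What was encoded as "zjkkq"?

pedal

Shifts by position in still: pos 0: s→c (+10), pos 1: t→y (+5), pos 2: i→p (+7), pos 3: l→v (+10), pos 4: l→q (+5) — repeating every 3. The shifts repeat in a cycle of length 3: positions 0,1,… shift by +10, +5, +7, then the pattern repeats.
Reversing it on zjkkq: z−10=p, j−5=e, k−7=d, k−10=a, q−5=l.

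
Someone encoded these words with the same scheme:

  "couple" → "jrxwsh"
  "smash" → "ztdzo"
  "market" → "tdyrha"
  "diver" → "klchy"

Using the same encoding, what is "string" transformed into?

The shift depends on letter class: consonant c→j is +7, but vowel o→r is +3. The rule splits by letter class: vowels +3, consonants +7.
On string: s(cons)+7=z, t(cons)+7=a, r(cons)+7=y, i(vowel)+3=l, n(cons)+7=u, g(cons)+7=n.

zaylun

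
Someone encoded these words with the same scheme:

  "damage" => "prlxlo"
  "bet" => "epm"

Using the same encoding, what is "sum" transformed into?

xfd

The output letters match the input read backwards, each shifted +11: damage reversed is egamad. Read the word backwards and shift each letter +11.
Applying it to sum: reverse → mus; then shift: m+11=x, u+11=f, s+11=d.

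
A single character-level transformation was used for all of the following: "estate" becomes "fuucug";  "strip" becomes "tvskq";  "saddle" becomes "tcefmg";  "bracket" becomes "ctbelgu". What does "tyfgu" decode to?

sweet

Shifts by position in estate: pos 0: e→f (+1), pos 1: s→u (+2), pos 2: t→u (+1), pos 3: a→c (+2) — repeating every 2. The shifts repeat in a cycle of length 2: positions 0,1,… shift by +1, +2, then the pattern repeats.
Undoing it on tyfgu: t−1=s, y−2=w, f−1=e, g−2=e, u−1=t.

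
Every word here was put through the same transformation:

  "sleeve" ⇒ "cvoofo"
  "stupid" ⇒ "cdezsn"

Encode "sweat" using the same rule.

cgokd

Compare letters: s→c is +10, l→v is +10, e→o is +10 — a constant shift. Every letter moves 10 places later in the alphabet, wrapping around z→a.
For sweat: s+10=c, w+10=g, e+10=o, a+10=k, t+10=d.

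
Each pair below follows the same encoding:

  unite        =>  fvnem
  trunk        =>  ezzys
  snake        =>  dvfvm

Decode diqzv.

salon

Shifts by position in unite: pos 0: u→f (+11), pos 1: n→v (+8), pos 2: i→n (+5), pos 3: t→e (+11), pos 4: e→m (+8) — repeating every 3. The shifts repeat in a cycle of length 3: positions 0,1,… shift by +11, +8, +5, then the pattern repeats.
Decoding diqzv: d−11=s, i−8=a, q−5=l, z−11=o, v−8=n.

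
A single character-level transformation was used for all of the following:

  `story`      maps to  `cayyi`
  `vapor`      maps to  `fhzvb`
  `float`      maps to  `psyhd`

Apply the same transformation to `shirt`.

Shifts by position in story: pos 0: s→c (+10), pos 1: t→a (+7), pos 2: o→y (+10), pos 3: r→y (+7) — repeating every 2. The shifts repeat in a cycle of length 2: positions 0,1,… shift by +10, +7, then the pattern repeats.
For shirt: s+10=c, h+7=o, i+10=s, r+7=y, t+10=d.

cosyd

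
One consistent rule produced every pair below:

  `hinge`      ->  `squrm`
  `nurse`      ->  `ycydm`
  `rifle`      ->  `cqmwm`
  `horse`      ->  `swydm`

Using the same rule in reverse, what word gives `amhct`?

Shifts by position in hinge: pos 0: h→s (+11), pos 1: i→q (+8), pos 2: n→u (+7), pos 3: g→r (+11), pos 4: e→m (+8) — repeating every 3. A repeating key of period 3 is used — shifts +11, +8, +7 over and over.
Reversing it on amhct: a−11=p, m−8=e, h−7=a, c−11=r, t−8=l.

pearl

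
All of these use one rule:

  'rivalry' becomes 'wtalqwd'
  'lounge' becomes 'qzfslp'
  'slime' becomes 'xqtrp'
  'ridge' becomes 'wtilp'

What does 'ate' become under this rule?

lyp

The shift depends on letter class: consonant r→w is +5, but vowel i→t is +11. The rule splits by letter class: vowels +11, consonants +5.
On ate: a(vowel)+11=l, t(cons)+5=y, e(vowel)+11=p.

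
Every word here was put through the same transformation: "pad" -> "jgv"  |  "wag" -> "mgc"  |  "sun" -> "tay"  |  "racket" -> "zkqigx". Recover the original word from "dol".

The output letters match the input read backwards, each shifted +6: pad reversed is dap. Two steps: reverse the string, then apply a Caesar shift of +6.
Reversing it on dol: shift back: d−6=x, o−6=i, l−6=f → xif; then reverse → fix.

fix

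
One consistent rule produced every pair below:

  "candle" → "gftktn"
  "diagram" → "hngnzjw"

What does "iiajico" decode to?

In candle: c→g is +4, a→f is +5, n→t is +6, d→k is +7 — the shift increases by 1 each position. The shift increases by 1 at each position, starting from +4: 4, 5, 6, ….
Decoding iiajico: i−4=e, i−5=d, a−6=u, j−7=c, i−8=a, c−9=t, o−10=e.

educate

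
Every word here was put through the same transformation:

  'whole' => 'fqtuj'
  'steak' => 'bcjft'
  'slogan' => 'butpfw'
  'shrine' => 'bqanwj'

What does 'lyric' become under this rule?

Vowels shift forward by 5 and consonants shift forward by 9.
On lyric: l(cons)+9=u, y(cons)+9=h, r(cons)+9=a, i(vowel)+5=n, c(cons)+9=l.

uhanl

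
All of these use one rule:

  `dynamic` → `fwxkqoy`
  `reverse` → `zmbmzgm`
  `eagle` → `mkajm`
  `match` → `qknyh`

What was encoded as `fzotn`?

drift

d(3)→f(5) and y(24)→w(22) fit y≡7x+10 (mod 26); the inverse of 7 mod 26 is 15. This is an affine cipher: with a=0,…,z=25, each position x becomes (7x+10) mod 26.
Undoing it on fzotn: f(5)→15·(5−10)≡3=d; z(25)→15·(25−10)≡17=r; o(14)→15·(14−10)≡8=i; t(19)→15·(19−10)≡5=f; n(13)→15·(13−10)≡19=t (all mod 26).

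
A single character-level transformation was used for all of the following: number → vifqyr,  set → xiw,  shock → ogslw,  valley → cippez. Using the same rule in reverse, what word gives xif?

The output letters match the input read backwards, each shifted +4: number reversed is rebmun. Read the word backwards and shift each letter +4.
Decoding xif: shift back: x−4=t, i−4=e, f−4=b → teb; then reverse → bet.

bet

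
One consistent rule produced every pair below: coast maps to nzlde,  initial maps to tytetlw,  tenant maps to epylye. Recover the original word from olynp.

Each letter is shifted forward by 11 in the alphabet (a Caesar shift of +11).
Reversing it on olynp: o−11=d, l−11=a, y−11=n, n−11=c, p−11=e.

dance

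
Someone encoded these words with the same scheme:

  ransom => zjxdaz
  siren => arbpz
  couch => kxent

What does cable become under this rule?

In ransom: r→z is +8, a→j is +9, n→x is +10, s→d is +11 — the shift increases by 1 each position. Each letter shifts forward by (position + 8), i.e. 8, 9, 10, … — the shift grows by one for each successive letter.
Applying it to cable: c+8=k, a+9=j, b+10=l, l+11=w, e+12=q.

kjlwq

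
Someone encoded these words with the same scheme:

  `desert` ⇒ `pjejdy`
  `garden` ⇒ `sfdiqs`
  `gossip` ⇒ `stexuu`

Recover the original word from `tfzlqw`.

Shifts by position in desert: pos 0: d→p (+12), pos 1: e→j (+5), pos 2: s→e (+12), pos 3: e→j (+5) — repeating every 2. It's a Vigenère-style cipher with numeric key [12,5]: position i shifts by key[i mod 2].
Undoing it on tfzlqw: t−12=h, f−5=a, z−12=n, l−5=g, q−12=e, w−5=r.

hanger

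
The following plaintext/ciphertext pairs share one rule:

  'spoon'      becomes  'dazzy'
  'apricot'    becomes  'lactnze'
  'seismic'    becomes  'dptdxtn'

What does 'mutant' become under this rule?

xfelye

Each letter is shifted forward by 11 in the alphabet (a Caesar shift of +11).
For mutant: m+11=x, u+11=f, t+11=e, a+11=l, n+11=y, t+11=e.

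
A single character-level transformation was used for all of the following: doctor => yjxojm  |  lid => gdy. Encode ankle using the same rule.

Every letter moves 21 places later in the alphabet, wrapping around z→a.
For ankle: a+21=v, n+21=i, k+21=f, l+21=g, e+21=z.

vifgz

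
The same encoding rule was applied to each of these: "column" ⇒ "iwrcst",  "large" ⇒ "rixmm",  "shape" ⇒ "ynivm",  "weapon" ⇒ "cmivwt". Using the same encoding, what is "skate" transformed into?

The shift depends on letter class: consonant c→i is +6, but vowel o→w is +8. Two shifts are in play — +8 for a/e/i/o/u, +6 for every other letter.
For skate: s(cons)+6=y, k(cons)+6=q, a(vowel)+8=i, t(cons)+6=z, e(vowel)+8=m.

yqizm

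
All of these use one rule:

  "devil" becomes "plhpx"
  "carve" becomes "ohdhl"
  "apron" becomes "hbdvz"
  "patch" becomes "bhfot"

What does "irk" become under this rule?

pdw

The shift depends on letter class: consonant d→p is +12, but vowel e→l is +7. Vowels shift forward by 7 and consonants shift forward by 12.
On irk: i(vowel)+7=p, r(cons)+12=d, k(cons)+12=w.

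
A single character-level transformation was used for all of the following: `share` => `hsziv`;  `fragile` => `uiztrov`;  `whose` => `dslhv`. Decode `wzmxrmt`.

Letters are reflected about the middle of the alphabet (position → 25−position): Atbash.
Undoing it on wzmxrmt: w↔d, z↔a, m↔n, x↔c, r↔i, m↔n, t↔g.

dancing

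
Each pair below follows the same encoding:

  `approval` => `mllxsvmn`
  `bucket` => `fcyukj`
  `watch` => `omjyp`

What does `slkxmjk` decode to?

a(0)→m(12) and p(15)→l(11) fit y≡19x+12 (mod 26); the inverse of 19 mod 26 is 11. This is an affine cipher: with a=0,…,z=25, each position x becomes (19x+12) mod 26.
Reversing it on slkxmjk: s(18)→11·(18−12)≡14=o; l(11)→11·(11−12)≡15=p; k(10)→11·(10−12)≡4=e; x(23)→11·(23−12)≡17=r; m(12)→11·(12−12)≡0=a; j(9)→11·(9−12)≡19=t; k(10)→11·(10−12)≡4=e (all mod 26).

operate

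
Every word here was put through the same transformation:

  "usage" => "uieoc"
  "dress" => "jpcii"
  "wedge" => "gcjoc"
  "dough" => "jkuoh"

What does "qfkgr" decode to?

clown

u(20)→u(20) and s(18)→i(8) fit y≡19x+4 (mod 26); the inverse of 19 mod 26 is 11. Treating letters as 0–25, the rule is x ↦ 19x + 4 (mod 26).
Undoing it on qfkgr: q(16)→11·(16−4)≡2=c; f(5)→11·(5−4)≡11=l; k(10)→11·(10−4)≡14=o; g(6)→11·(6−4)≡22=w; r(17)→11·(17−4)≡13=n (all mod 26).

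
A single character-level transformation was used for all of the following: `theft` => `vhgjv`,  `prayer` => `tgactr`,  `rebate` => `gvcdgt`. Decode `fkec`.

acid

The output letters match the input read backwards, each shifted +2: theft reversed is tfeht. Two steps: reverse the string, then apply a Caesar shift of +2.
Undoing it on fkec: shift back: f−2=d, k−2=i, e−2=c, c−2=a → dica; then reverse → acid.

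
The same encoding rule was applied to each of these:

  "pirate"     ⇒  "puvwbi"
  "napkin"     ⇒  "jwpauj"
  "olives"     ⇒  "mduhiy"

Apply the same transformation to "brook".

p(15)→p(15) and i(8)→u(20) fit y≡3x+22 (mod 26); the inverse of 3 mod 26 is 9. This is an affine cipher: with a=0,…,z=25, each position x becomes (3x+22) mod 26.
On brook: b(1)→3·1+22≡25=z; r(17)→3·17+22≡21=v; o(14)→3·14+22≡12=m; o(14)→3·14+22≡12=m; k(10)→3·10+22≡0=a (all mod 26).

zvmma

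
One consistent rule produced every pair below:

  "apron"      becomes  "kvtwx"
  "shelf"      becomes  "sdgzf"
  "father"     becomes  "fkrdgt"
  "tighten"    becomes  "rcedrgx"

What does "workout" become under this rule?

a(0)→k(10) and p(15)→v(21) fit y≡25x+10 (mod 26); the inverse of 25 mod 26 is 25. Each letter's alphabet position (a=0..z=25) is mapped through 25·x+10 mod 26 — an affine cipher.
On workout: w(22)→25·22+10≡14=o; o(14)→25·14+10≡22=w; r(17)→25·17+10≡19=t; k(10)→25·10+10≡0=a; o(14)→25·14+10≡22=w; u(20)→25·20+10≡16=q; t(19)→25·19+10≡17=r (all mod 26).

owtawqr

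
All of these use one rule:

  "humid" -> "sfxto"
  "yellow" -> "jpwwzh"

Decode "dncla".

It's a constant shift of +11 (ROT11).
Reversing it on dncla: d−11=s, n−11=c, c−11=r, l−11=a, a−11=p.

scrap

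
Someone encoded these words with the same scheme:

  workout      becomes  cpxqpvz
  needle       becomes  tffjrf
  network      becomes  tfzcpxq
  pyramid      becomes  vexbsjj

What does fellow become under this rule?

The shift depends on letter class: consonant w→c is +6, but vowel o→p is +1. The rule splits by letter class: vowels +1, consonants +6.
Applying it to fellow: f(cons)+6=l, e(vowel)+1=f, l(cons)+6=r, l(cons)+6=r, o(vowel)+1=p, w(cons)+6=c.

lfrrpc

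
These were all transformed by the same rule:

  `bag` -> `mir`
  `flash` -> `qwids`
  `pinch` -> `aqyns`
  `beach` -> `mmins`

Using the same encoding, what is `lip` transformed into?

The shift depends on letter class: consonant b→m is +11, but vowel a→i is +8. Two shifts are in play — +8 for a/e/i/o/u, +11 for every other letter.
On lip: l(cons)+11=w, i(vowel)+8=q, p(cons)+11=a.

wqa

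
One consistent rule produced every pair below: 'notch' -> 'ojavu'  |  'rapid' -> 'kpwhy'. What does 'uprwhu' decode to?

The output letters match the input read backwards, each shifted +7: notch reversed is hcton. Read the word backwards and shift each letter +7.
Reversing it on uprwhu: shift back: u−7=n, p−7=i, r−7=k, w−7=p, h−7=a, u−7=n → nikpan; then reverse → napkin.

napkin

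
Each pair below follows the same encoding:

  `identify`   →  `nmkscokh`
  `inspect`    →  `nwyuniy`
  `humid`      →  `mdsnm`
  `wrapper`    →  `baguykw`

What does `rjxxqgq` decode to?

marshal

Shifts by position in identify: pos 0: i→n (+5), pos 1: d→m (+9), pos 2: e→k (+6), pos 3: n→s (+5), pos 4: t→c (+9), pos 5: i→o (+6) — repeating every 3. A repeating key of period 3 is used — shifts +5, +9, +6 over and over.
Reversing it on rjxxqgq: r−5=m, j−9=a, x−6=r, x−5=s, q−9=h, g−6=a, q−5=l.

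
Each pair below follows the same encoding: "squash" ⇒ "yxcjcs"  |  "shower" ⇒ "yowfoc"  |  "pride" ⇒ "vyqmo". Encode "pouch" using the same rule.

vvclr

In squash: s→y is +6, q→x is +7, u→c is +8, a→j is +9 — the shift increases by 1 each position. Each letter shifts forward by (position + 6), i.e. 6, 7, 8, … — the shift grows by one for each successive letter.
Applying it to pouch: p+6=v, o+7=v, u+8=c, c+9=l, h+10=r.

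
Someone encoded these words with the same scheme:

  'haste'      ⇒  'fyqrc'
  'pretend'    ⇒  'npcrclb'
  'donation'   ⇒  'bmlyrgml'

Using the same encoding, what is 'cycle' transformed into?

Compare letters: h→f is +24, a→y is +24, s→q is +24 — a constant shift. It's a constant shift of +24 (ROT24).
Applying it to cycle: c+24=a, y+24=w, c+24=a, l+24=j, e+24=c.

awajc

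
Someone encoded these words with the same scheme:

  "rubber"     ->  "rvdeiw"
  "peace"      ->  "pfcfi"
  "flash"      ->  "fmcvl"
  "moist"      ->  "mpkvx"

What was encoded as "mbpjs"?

mango

The shift increases by 1 at each position, starting from +0: 0, 1, 2, ….
Reversing it on mbpjs: m−0=m, b−1=a, p−2=n, j−3=g, s−4=o.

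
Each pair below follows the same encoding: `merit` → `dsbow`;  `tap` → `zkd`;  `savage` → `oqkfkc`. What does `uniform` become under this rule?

Two steps: reverse the string, then apply a Caesar shift of +10.
On uniform: reverse → mrofinu; then shift: m+10=w, r+10=b, o+10=y, f+10=p, i+10=s, n+10=x, u+10=e.

wbypsxe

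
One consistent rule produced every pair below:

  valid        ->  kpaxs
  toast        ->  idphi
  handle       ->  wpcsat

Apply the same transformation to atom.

Compare letters: v→k is +15, a→p is +15, l→a is +15 — a constant shift. Each letter is shifted forward by 15 in the alphabet (a Caesar shift of +15).
For atom: a+15=p, t+15=i, o+15=d, m+15=b.

pidb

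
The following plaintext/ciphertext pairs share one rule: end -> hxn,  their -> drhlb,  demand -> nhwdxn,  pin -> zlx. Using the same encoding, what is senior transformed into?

The shift depends on letter class: consonant n→x is +10, but vowel e→h is +3. Two shifts are in play — +3 for a/e/i/o/u, +10 for every other letter.
On senior: s(cons)+10=c, e(vowel)+3=h, n(cons)+10=x, i(vowel)+3=l, o(vowel)+3=r, r(cons)+10=b.

chxlrb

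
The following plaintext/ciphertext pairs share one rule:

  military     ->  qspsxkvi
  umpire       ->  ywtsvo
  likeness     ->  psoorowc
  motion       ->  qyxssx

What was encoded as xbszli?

A repeating key of period 2 is used — shifts +4, +10 over and over.
Decoding xbszli: x−4=t, b−10=r, s−4=o, z−10=p, l−4=h, i−10=y.

trophy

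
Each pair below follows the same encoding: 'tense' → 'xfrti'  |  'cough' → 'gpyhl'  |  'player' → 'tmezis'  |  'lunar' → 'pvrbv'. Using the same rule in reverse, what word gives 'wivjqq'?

Shifts by position in tense: pos 0: t→x (+4), pos 1: e→f (+1), pos 2: n→r (+4), pos 3: s→t (+1) — repeating every 2. A repeating key of period 2 is used — shifts +4, +1 over and over.
Reversing it on wivjqq: w−4=s, i−1=h, v−4=r, j−1=i, q−4=m, q−1=p.

shrimp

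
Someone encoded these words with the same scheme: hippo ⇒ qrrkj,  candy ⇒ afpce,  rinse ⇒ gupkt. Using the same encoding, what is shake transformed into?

gmcju

Read the word backwards and shift each letter +2.
For shake: reverse → ekahs; then shift: e+2=g, k+2=m, a+2=c, h+2=j, s+2=u.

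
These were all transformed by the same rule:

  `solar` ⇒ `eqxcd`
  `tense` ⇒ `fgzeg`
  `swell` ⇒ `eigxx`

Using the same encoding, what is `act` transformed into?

Vowels shift forward by 2 and consonants shift forward by 12.
For act: a(vowel)+2=c, c(cons)+12=o, t(cons)+12=f.

cof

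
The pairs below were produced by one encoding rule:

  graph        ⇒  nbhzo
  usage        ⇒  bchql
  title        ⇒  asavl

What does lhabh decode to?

Shifts by position in graph: pos 0: g→n (+7), pos 1: r→b (+10), pos 2: a→h (+7), pos 3: p→z (+10) — repeating every 2. It's a Vigenère-style cipher with numeric key [7,10]: position i shifts by key[i mod 2].
Undoing it on lhabh: l−7=e, h−10=x, a−7=t, b−10=r, h−7=a.

extra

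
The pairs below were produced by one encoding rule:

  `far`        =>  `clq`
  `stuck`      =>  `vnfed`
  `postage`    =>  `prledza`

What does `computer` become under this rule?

The output letters match the input read backwards, each shifted +11: far reversed is raf. Two steps: reverse the string, then apply a Caesar shift of +11.
Applying it to computer: reverse → retupmoc; then shift: r+11=c, e+11=p, t+11=e, u+11=f, p+11=a, m+11=x, o+11=z, c+11=n.

cpefaxzn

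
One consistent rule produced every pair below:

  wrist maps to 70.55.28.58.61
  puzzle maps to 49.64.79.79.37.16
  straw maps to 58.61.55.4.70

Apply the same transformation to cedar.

10.16.13.4.55

w(#23)→70 and r(#18)→55: differences scale by 3, so n = 3·pos + 1. Each letter becomes 3×(its alphabet position, a=1..z=26) + 1.
Applying it to cedar: c=3→10, e=5→16, d=4→13, a=1→4, r=18→55.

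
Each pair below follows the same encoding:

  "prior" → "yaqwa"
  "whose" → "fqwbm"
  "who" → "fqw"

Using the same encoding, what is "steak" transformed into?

The rule splits by letter class: vowels +8, consonants +9.
Applying it to steak: s(cons)+9=b, t(cons)+9=c, e(vowel)+8=m, a(vowel)+8=i, k(cons)+9=t.

bcmit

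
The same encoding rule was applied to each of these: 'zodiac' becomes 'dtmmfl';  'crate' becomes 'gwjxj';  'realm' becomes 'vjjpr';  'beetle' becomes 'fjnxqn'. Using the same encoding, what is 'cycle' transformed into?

gdlpj

Shifts by position in zodiac: pos 0: z→d (+4), pos 1: o→t (+5), pos 2: d→m (+9), pos 3: i→m (+4), pos 4: a→f (+5), pos 5: c→l (+9) — repeating every 3. A repeating key of period 3 is used — shifts +4, +5, +9 over and over.
On cycle: c+4=g, y+5=d, c+9=l, l+4=p, e+5=j.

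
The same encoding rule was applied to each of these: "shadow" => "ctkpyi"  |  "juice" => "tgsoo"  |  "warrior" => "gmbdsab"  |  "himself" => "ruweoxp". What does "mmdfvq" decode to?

A repeating key of period 2 is used — shifts +10, +12 over and over.
Reversing it on mmdfvq: m−10=c, m−12=a, d−10=t, f−12=t, v−10=l, q−12=e.

cattle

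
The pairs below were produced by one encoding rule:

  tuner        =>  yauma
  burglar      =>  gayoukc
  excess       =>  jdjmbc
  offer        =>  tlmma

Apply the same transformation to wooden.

In tuner: t→y is +5, u→a is +6, n→u is +7, e→m is +8 — the shift increases by 1 each position. Letter i (0-indexed) is shifted by i+5, so successive shifts are 5, 6, 7, ….
On wooden: w+5=b, o+6=u, o+7=v, d+8=l, e+9=n, n+10=x.

buvlnx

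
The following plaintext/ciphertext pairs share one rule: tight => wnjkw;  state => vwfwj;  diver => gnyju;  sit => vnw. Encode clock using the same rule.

The shift depends on letter class: consonant t→w is +3, but vowel i→n is +5. The rule splits by letter class: vowels +5, consonants +3.
On clock: c(cons)+3=f, l(cons)+3=o, o(vowel)+5=t, c(cons)+3=f, k(cons)+3=n.

fotfn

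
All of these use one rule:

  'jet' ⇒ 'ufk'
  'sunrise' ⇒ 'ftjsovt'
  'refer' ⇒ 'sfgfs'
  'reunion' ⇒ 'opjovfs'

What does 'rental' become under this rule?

The output letters match the input read backwards, each shifted +1: jet reversed is tej. Two steps: reverse the string, then apply a Caesar shift of +1.
On rental: reverse → latner; then shift: l+1=m, a+1=b, t+1=u, n+1=o, e+1=f, r+1=s.

mbuofs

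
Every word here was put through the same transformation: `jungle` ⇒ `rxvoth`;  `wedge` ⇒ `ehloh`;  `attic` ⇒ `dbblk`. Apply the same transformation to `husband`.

The shift depends on letter class: consonant j→r is +8, but vowel u→x is +3. Two shifts are in play — +3 for a/e/i/o/u, +8 for every other letter.
For husband: h(cons)+8=p, u(vowel)+3=x, s(cons)+8=a, b(cons)+8=j, a(vowel)+3=d, n(cons)+8=v, d(cons)+8=l.

pxajdvl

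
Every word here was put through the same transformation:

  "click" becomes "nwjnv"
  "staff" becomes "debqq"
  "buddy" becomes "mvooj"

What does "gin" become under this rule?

The shift depends on letter class: consonant c→n is +11, but vowel i→j is +1. The rule splits by letter class: vowels +1, consonants +11.
Applying it to gin: g(cons)+11=r, i(vowel)+1=j, n(cons)+11=y.

rjy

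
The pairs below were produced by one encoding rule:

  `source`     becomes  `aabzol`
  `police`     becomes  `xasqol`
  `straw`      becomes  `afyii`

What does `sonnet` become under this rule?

Shifts by position in source: pos 0: s→a (+8), pos 1: o→a (+12), pos 2: u→b (+7), pos 3: r→z (+8), pos 4: c→o (+12), pos 5: e→l (+7) — repeating every 3. A repeating key of period 3 is used — shifts +8, +12, +7 over and over.
Applying it to sonnet: s+8=a, o+12=a, n+7=u, n+8=v, e+12=q, t+7=a.

aauvqa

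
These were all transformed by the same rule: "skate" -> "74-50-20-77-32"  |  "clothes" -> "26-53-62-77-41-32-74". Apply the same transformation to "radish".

s(#19)→74 and k(#11)→50: differences scale by 3, so n = 3·pos + 17. With a=1..z=26, the number is 3·pos + 17.
On radish: r=18→71, a=1→20, d=4→29, i=9→44, s=19→74, h=8→41.

71-20-29-44-74-41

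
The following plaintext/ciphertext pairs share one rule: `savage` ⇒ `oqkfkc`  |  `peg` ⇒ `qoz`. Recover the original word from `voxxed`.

tunnel

The output letters match the input read backwards, each shifted +10: savage reversed is egavas. The word is reversed, then every letter is shifted forward by 10.
Reversing it on voxxed: shift back: v−10=l, o−10=e, x−10=n, x−10=n, e−10=u, d−10=t → lennut; then reverse → tunnel.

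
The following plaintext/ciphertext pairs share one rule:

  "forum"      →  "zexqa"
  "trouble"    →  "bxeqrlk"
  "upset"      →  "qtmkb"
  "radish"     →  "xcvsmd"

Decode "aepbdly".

monthly

f(5)→z(25) and o(14)→e(4) fit y≡15x+2 (mod 26); the inverse of 15 mod 26 is 7. Treating letters as 0–25, the rule is x ↦ 15x + 2 (mod 26).
Undoing it on aepbdly: a(0)→7·(0−2)≡12=m; e(4)→7·(4−2)≡14=o; p(15)→7·(15−2)≡13=n; b(1)→7·(1−2)≡19=t; d(3)→7·(3−2)≡7=h; l(11)→7·(11−2)≡11=l; y(24)→7·(24−2)≡24=y (all mod 26).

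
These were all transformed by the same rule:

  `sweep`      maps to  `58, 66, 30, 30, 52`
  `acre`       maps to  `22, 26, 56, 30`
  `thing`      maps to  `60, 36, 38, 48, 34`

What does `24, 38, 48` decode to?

s(#19)→58 and w(#23)→66: differences scale by 2, so n = 2·pos + 20. With a=1..z=26, the number is 2·pos + 20.
Reversing it on 24, 38, 48: 24→(24−20)÷2=2=b, 38→(38−20)÷2=9=i, 48→(48−20)÷2=14=n.

bin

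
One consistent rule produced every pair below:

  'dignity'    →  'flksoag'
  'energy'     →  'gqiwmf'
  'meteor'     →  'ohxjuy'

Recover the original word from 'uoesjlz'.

slander

In dignity: d→f is +2, i→l is +3, g→k is +4, n→s is +5 — the shift increases by 1 each position. Each letter shifts forward by (position + 2), i.e. 2, 3, 4, … — the shift grows by one for each successive letter.
Reversing it on uoesjlz: u−2=s, o−3=l, e−4=a, s−5=n, j−6=d, l−7=e, z−8=r.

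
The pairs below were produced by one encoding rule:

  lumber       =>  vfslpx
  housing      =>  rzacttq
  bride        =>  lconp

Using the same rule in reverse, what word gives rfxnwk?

hurdle

Shifts by position in lumber: pos 0: l→v (+10), pos 1: u→f (+11), pos 2: m→s (+6), pos 3: b→l (+10), pos 4: e→p (+11), pos 5: r→x (+6) — repeating every 3. The shifts repeat in a cycle of length 3: positions 0,1,… shift by +10, +11, +6, then the pattern repeats.
Undoing it on rfxnwk: r−10=h, f−11=u, x−6=r, n−10=d, w−11=l, k−6=e.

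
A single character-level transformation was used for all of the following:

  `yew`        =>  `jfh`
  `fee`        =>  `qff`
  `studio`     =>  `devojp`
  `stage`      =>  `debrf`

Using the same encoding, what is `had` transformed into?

The shift depends on letter class: consonant y→j is +11, but vowel e→f is +1. Vowels shift forward by 1 and consonants shift forward by 11.
For had: h(cons)+11=s, a(vowel)+1=b, d(cons)+11=o.

sbo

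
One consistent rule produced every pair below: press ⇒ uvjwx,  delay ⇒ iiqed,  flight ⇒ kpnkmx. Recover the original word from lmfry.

Shifts by position in press: pos 0: p→u (+5), pos 1: r→v (+4), pos 2: e→j (+5), pos 3: s→w (+4) — repeating every 2. The shifts repeat in a cycle of length 2: positions 0,1,… shift by +5, +4, then the pattern repeats.
Undoing it on lmfry: l−5=g, m−4=i, f−5=a, r−4=n, y−5=t.

giant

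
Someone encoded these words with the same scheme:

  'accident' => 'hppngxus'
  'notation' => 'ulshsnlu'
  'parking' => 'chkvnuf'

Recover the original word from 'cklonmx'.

profile

Each letter's alphabet position (a=0..z=25) is mapped through 17·x+7 mod 26 — an affine cipher.
Decoding cklonmx: c(2)→23·(2−7)≡15=p; k(10)→23·(10−7)≡17=r; l(11)→23·(11−7)≡14=o; o(14)→23·(14−7)≡5=f; n(13)→23·(13−7)≡8=i; m(12)→23·(12−7)≡11=l; x(23)→23·(23−7)≡4=e (all mod 26).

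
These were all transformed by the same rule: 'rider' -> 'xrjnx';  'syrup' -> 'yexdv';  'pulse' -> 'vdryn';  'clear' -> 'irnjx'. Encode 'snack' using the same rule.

The shift depends on letter class: consonant r→x is +6, but vowel i→r is +9. The rule splits by letter class: vowels +9, consonants +6.
On snack: s(cons)+6=y, n(cons)+6=t, a(vowel)+9=j, c(cons)+6=i, k(cons)+6=q.

ytjiq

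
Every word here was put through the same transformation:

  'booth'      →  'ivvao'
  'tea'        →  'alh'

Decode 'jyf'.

cry

Compare letters: b→i is +7, o→v is +7, o→v is +7 — a constant shift. This is a Caesar cipher with shift 7.
Undoing it on jyf: j−7=c, y−7=r, f−7=y.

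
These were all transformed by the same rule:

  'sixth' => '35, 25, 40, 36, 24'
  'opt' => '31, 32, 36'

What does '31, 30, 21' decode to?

s is letter #19 and maps to 35: an offset of 16. Letters become their 1-based position plus 16 (so a→17, b→18, …).
Decoding 31, 30, 21: 31→(31−16)÷1=15=o, 30→(30−16)÷1=14=n, 21→(21−16)÷1=5=e.

one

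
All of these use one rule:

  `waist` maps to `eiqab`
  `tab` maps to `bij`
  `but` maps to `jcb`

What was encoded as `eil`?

Compare letters: w→e is +8, a→i is +8, i→q is +8 — a constant shift. Every letter moves 8 places later in the alphabet, wrapping around z→a.
Decoding eil: e−8=w, i−8=a, l−8=d.

wad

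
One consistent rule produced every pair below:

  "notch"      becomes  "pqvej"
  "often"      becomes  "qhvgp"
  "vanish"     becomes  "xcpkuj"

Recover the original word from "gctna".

early

Compare letters: n→p is +2, o→q is +2, t→v is +2 — a constant shift. This is a Caesar cipher with shift 2.
Reversing it on gctna: g−2=e, c−2=a, t−2=r, n−2=l, a−2=y.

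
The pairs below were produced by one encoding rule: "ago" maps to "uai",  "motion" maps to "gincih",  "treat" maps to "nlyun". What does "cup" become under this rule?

woj

Compare letters: a→u is +20, g→a is +20, o→i is +20 — a constant shift. Every letter moves 20 places later in the alphabet, wrapping around z→a.
On cup: c+20=w, u+20=o, p+20=j.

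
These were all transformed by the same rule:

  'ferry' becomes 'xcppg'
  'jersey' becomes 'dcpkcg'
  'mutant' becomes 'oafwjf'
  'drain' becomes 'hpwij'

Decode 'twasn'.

laugh

f(5)→x(23) and e(4)→c(2) fit y≡21x+22 (mod 26); the inverse of 21 mod 26 is 5. Treating letters as 0–25, the rule is x ↦ 21x + 22 (mod 26).
Decoding twasn: t(19)→5·(19−22)≡11=l; w(22)→5·(22−22)≡0=a; a(0)→5·(0−22)≡20=u; s(18)→5·(18−22)≡6=g; n(13)→5·(13−22)≡7=h (all mod 26).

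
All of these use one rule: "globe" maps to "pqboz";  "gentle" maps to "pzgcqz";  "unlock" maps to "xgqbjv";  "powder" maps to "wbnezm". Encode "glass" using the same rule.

pqthh

g(6)→p(15) and l(11)→q(16) fit y≡21x+19 (mod 26); the inverse of 21 mod 26 is 5. Each letter's alphabet position (a=0..z=25) is mapped through 21·x+19 mod 26 — an affine cipher.
Applying it to glass: g(6)→21·6+19≡15=p; l(11)→21·11+19≡16=q; a(0)→21·0+19≡19=t; s(18)→21·18+19≡7=h; s(18)→21·18+19≡7=h (all mod 26).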